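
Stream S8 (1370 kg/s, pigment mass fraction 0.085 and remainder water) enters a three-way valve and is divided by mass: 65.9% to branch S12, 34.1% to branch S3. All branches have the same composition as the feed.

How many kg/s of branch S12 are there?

Branch S12 flow = 0.659×1370 = 902.83 kg/s.

902.8 kg/s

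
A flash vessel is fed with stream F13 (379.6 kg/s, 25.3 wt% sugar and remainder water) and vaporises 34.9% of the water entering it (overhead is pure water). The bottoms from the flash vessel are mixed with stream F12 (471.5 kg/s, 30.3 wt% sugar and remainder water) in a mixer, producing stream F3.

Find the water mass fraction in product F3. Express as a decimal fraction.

0.6824

Vapour removed = 0.349×0.747×379.6 = 98.963 kg/s; concentrate = 280.64 kg/s.
water reaching the mixer = 184.6 (from concentrate) + 471.5×0.697 = 513.23 kg/s.
Product flow = 280.64 + 471.5 = 752.14 kg/s; water fraction = 0.6824.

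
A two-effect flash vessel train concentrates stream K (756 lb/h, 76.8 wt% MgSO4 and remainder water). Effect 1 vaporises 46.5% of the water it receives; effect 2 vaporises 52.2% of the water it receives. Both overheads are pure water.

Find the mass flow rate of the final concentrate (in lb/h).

water in feed = 756×0.232 = 175.39 lb/h.
After stage 1: water left = (1−0.465)×175.39 = 93.835; stream total = 674.44 lb/h.
After stage 2: water left = (1−0.522)×93.835 = 44.853; final concentrate = 625.46 lb/h.

625.5 lb/h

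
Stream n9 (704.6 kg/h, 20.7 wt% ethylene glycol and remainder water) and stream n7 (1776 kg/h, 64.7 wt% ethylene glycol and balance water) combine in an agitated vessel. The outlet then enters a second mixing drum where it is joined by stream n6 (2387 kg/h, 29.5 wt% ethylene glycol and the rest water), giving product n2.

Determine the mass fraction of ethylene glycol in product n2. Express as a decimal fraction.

Overall, product flow = 4867.6 kg/h.
ethylene glycol in = 704.6×0.207 + 1776×0.647 + 2387×0.295 = 1999.1 kg/h.
ethylene glycol fraction in n2 = 0.4107.

0.4107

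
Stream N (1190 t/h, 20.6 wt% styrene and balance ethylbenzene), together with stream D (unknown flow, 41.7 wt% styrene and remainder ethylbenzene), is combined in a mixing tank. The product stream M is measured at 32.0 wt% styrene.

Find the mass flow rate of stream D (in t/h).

1399 t/h

Let D be the unknown flow. Total out = 1190 + D.
styrene balance: 245.14 + 0.417·D = 0.320·(1190 + D)
(0.417 − 0.320)·D = 0.320×1190 − 245.14 = 135.66
D = 135.66 / 0.097 = 1398.6 t/h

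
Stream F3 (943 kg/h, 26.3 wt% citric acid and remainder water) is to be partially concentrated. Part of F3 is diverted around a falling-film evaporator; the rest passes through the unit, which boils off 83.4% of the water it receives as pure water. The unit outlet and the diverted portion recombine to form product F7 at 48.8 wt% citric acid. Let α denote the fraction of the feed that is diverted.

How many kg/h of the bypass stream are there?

All 943×0.263 = 248.01 kg/h of citric acid reaches F7, so F7 = 248.01/0.488 = 508.22 kg/h and vapour = 434.78 kg/h.
The evaporator receives (1−α)·943 of feed at 0.737 water and removes 0.834 of that water:
0.834×0.737×(1−α)×943 = 434.78
(1−α) = 434.78/579.62 = 0.7501;  α = 0.2499.
Bypass flow = 0.2499×943 = 235.64 kg/h.

235.6 kg/h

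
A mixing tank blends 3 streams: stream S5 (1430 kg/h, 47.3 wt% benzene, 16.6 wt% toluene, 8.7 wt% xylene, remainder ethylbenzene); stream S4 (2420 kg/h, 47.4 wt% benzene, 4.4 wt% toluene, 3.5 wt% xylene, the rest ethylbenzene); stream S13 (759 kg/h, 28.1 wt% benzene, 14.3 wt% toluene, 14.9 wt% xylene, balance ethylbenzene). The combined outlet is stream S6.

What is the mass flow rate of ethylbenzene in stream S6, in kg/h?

ethylbenzene out = ethylbenzene in = 1430×0.274 + 2420×0.447 + 759×0.427 = 1797.7 kg/h.

1798 kg/h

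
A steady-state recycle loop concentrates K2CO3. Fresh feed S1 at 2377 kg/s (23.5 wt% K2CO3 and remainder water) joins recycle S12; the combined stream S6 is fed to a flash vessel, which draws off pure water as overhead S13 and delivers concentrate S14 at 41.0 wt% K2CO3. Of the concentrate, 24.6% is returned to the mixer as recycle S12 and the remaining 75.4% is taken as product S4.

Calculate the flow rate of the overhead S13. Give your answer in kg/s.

Overall K2CO3 balance (none leaves overhead): K2CO3 in fresh feed = K2CO3 in product, i.e. 2377×0.235 = (1−0.246)·S14·0.410.
S14 = 558.59/(0.410×0.754) = 1806.9 kg/s.
Recycle S12 = 0.246×1806.9 = 444.51 kg/s.
Combined feed S6 = 2377 + 444.51 = 2821.5 kg/s.
Overhead S13 = S6 − S14 = 2821.5 − 1806.9 = 1014.6 kg/s.

1015 kg/s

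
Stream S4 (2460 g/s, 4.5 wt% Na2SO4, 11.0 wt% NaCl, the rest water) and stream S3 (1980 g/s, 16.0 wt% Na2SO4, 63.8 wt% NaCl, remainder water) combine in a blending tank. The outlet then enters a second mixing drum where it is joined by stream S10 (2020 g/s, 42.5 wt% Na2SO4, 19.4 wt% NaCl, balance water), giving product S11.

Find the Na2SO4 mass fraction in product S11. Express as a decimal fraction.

Overall, product flow = 6460 g/s.
Na2SO4 in = 2460×0.045 + 1980×0.160 + 2020×0.425 = 1286 g/s.
Na2SO4 fraction in S11 = 0.199.

0.199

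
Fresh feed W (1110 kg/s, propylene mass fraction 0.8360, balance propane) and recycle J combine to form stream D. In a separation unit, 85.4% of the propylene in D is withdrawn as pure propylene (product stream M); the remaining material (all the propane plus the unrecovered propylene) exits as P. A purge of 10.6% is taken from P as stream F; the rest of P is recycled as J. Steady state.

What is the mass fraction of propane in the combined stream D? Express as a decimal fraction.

0.6167

propane enters only via W and leaves only via the purge: 1110×0.164 = 0.106×(propane in P), and the separation unit passes all propane, so propane in D = propane in P = 1717.4 kg/s.
propylene in D: m_A = 1110×0.836 + (1−0.106)·(1−0.854)·m_A, so m_A = 927.96/0.8695 = 1067.3 kg/s.
D = 1067.3 + 1717.4 = 2784.6 kg/s.
propane fraction in D = 1717.4/2784.6 = 0.6167.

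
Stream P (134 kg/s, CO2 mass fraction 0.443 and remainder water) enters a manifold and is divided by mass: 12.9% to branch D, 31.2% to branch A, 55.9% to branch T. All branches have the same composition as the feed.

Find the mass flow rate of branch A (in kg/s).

41.81 kg/s

Branch A flow = 0.312×134 = 41.808 kg/s.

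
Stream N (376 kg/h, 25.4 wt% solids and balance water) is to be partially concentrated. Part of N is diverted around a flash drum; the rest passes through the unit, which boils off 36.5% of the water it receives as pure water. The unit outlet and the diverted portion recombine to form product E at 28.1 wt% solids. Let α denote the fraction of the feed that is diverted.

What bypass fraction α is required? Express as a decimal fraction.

All 376×0.254 = 95.504 kg/h of solids reaches E, so E = 95.504/0.281 = 339.87 kg/h and vapour = 36.128 kg/h.
The evaporator receives (1−α)·376 of feed at 0.746 water and removes 0.365 of that water:
0.365×0.746×(1−α)×376 = 36.128
(1−α) = 36.128/102.38 = 0.3529;  α = 0.6471.

0.647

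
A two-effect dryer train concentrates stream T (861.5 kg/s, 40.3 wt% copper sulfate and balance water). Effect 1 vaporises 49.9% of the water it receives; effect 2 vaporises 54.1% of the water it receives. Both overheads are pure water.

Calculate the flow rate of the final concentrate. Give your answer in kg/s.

water in feed = 861.5×0.597 = 514.32 kg/s.
After stage 1: water left = (1−0.499)×514.32 = 257.67; stream total = 604.86 kg/s.
After stage 2: water left = (1−0.541)×257.67 = 118.27; final concentrate = 465.46 kg/s.

465.5 kg/s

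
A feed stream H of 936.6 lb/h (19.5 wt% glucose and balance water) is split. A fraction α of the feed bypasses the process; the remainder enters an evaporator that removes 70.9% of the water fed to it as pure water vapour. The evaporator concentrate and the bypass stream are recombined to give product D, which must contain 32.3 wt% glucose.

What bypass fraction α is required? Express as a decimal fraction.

All 936.6×0.195 = 182.64 lb/h of glucose reaches D, so D = 182.64/0.323 = 565.44 lb/h and vapour = 371.16 lb/h.
The evaporator receives (1−α)·936.6 of feed at 0.805 water and removes 0.709 of that water:
0.709×0.805×(1−α)×936.6 = 371.16
(1−α) = 371.16/534.56 = 0.6943;  α = 0.3057.

0.306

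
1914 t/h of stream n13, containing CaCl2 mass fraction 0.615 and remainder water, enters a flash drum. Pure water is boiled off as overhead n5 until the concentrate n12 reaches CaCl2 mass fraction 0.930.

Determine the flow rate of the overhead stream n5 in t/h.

648.3 t/h

CaCl2 is conserved: 1914×0.615 = 1177.1 t/h all reports to the concentrate.
Concentrate = 1177.1/(target fraction) = 1265.7 t/h.
Overhead = 1914 − 1265.7 = 648.29 t/h.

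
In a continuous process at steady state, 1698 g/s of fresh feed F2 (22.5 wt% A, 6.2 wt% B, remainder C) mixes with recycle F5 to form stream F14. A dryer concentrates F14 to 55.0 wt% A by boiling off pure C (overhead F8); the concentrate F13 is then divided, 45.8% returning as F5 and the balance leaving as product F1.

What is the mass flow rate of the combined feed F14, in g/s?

2285 g/s

Overall A balance (none leaves overhead): A in fresh feed = A in product, i.e. 1698×0.225 = (1−0.458)·F13·0.550.
F13 = 382.05/(0.550×0.542) = 1281.6 g/s.
Recycle F5 = 0.458×1281.6 = 586.98 g/s.
Combined feed F14 = 1698 + 586.98 = 2285 g/s.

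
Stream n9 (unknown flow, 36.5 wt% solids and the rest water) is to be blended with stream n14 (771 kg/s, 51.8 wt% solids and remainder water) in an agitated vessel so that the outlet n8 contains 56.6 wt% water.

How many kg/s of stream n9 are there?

Let n9 be the unknown flow. Total out = 771 + n9.
water balance: 371.62 + 0.635·n9 = 0.566·(771 + n9)
(0.635 − 0.566)·n9 = 0.566×771 − 371.62 = 64.764
n9 = 64.764 / 0.069 = 938.61 kg/s

938.6 kg/s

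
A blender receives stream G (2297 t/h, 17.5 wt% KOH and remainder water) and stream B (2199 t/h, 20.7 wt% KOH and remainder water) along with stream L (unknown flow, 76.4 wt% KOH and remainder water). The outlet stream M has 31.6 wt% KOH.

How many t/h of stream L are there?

Let L be the unknown flow. Total out = 4496 + L.
KOH balance: 857.17 + 0.764·L = 0.316·(4496 + L)
(0.764 − 0.316)·L = 0.316×4496 − 857.17 = 563.57
L = 563.57 / 0.448 = 1258 t/h

1258 t/h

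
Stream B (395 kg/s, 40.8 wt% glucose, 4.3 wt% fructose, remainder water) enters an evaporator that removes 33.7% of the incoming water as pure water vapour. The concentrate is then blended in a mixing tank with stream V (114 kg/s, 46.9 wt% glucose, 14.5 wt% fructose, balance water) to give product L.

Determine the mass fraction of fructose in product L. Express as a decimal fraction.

0.077

Vapour removed = 0.337×0.549×395 = 73.08 kg/s; concentrate = 321.92 kg/s.
fructose reaching the mixer = 16.985 (from concentrate) + 114×0.145 = 33.515 kg/s.
Product flow = 321.92 + 114 = 435.92 kg/s; fructose fraction = 0.077.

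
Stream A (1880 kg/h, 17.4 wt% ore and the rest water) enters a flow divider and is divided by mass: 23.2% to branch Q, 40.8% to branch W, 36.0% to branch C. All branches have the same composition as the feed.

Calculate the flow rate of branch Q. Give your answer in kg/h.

436.2 kg/h

Branch Q flow = 0.232×1880 = 436.16 kg/h.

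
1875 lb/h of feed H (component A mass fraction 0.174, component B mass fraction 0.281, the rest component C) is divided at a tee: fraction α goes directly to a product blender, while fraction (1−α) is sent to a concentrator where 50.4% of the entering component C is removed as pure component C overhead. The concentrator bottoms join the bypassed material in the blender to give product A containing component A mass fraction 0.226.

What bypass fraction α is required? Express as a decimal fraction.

All 1875×0.174 = 326.25 lb/h of component A reaches A, so A = 326.25/0.226 = 1443.6 lb/h and vapour = 431.42 lb/h.
The evaporator receives (1−α)·1875 of feed at 0.545 component C and removes 0.504 of that component C:
0.504×0.545×(1−α)×1875 = 431.42
(1−α) = 431.42/515.03 = 0.8377;  α = 0.1623.

0.162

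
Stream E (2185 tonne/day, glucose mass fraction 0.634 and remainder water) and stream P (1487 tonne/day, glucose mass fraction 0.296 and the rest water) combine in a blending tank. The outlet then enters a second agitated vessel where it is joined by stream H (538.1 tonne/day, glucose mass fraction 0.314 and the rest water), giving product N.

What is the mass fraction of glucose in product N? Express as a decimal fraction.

0.474

Overall, product flow = 4210.1 tonne/day.
glucose in = 2185×0.634 + 1487×0.296 + 538.1×0.314 = 1994.4 tonne/day.
glucose fraction in N = 0.474.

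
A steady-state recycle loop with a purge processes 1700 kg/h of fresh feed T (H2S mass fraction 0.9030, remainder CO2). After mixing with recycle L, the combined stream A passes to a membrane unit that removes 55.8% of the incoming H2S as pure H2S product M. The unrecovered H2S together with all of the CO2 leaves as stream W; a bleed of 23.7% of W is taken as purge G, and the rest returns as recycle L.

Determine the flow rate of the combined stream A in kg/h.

CO2 enters only via T and leaves only via the purge: 1700×0.097 = 0.237×(CO2 in W), and the membrane unit passes all CO2, so CO2 in A = CO2 in W = 695.78 kg/h.
H2S in A: m_A = 1700×0.903 + (1−0.237)·(1−0.558)·m_A, so m_A = 1535.1/0.6628 = 2316.2 kg/h.
A = 2316.2 + 695.78 = 3012 kg/h.

3012 kg/h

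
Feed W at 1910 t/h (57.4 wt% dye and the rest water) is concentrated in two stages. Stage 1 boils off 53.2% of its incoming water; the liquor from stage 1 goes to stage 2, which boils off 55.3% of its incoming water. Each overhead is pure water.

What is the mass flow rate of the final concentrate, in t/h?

water in feed = 1910×0.426 = 813.66 t/h.
After stage 1: water left = (1−0.532)×813.66 = 380.79; stream total = 1477.1 t/h.
After stage 2: water left = (1−0.553)×380.79 = 170.21; final concentrate = 1266.6 t/h.

1267 t/h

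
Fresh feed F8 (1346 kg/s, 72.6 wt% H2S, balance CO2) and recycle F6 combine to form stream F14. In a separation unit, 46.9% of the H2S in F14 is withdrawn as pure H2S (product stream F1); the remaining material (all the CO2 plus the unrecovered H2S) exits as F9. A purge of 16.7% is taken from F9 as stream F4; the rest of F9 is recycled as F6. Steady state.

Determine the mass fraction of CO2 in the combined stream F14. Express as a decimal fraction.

0.558

CO2 enters only via F8 and leaves only via the purge: 1346×0.274 = 0.167×(CO2 in F9), and the separation unit passes all CO2, so CO2 in F14 = CO2 in F9 = 2208.4 kg/s.
H2S in F14: m_A = 1346×0.726 + (1−0.167)·(1−0.469)·m_A, so m_A = 977.2/0.5577 = 1752.3 kg/s.
F14 = 1752.3 + 2208.4 = 3960.7 kg/s.
CO2 fraction in F14 = 2208.4/3960.7 = 0.558.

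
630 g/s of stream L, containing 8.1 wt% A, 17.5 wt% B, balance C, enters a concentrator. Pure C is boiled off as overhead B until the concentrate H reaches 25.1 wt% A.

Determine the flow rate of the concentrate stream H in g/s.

203.3 g/s

A is conserved: 630×0.081 = 51.03 g/s all reports to the concentrate.
Concentrate = 51.03/(target fraction) = 203.31 g/s.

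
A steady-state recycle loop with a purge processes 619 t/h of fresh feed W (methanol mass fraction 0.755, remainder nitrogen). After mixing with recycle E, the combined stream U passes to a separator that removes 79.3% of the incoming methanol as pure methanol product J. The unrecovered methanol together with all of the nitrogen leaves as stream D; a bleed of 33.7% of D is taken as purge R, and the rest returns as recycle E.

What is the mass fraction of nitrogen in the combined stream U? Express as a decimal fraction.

nitrogen enters only via W and leaves only via the purge: 619×0.245 = 0.337×(nitrogen in D), and the separator passes all nitrogen, so nitrogen in U = nitrogen in D = 450.01 t/h.
methanol in U: m_A = 619×0.755 + (1−0.337)·(1−0.793)·m_A, so m_A = 467.35/0.8628 = 541.69 t/h.
U = 541.69 + 450.01 = 991.7 t/h.
nitrogen fraction in U = 450.01/991.7 = 0.454.

0.454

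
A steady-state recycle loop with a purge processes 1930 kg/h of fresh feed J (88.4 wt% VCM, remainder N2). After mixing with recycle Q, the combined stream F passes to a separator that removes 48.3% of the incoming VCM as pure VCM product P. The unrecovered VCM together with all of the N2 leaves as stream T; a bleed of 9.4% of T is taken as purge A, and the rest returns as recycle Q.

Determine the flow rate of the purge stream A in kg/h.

N2 enters only via J and leaves only via the purge: 1930×0.116 = 0.094×(N2 in T), and the separator passes all N2, so N2 in F = N2 in T = 2381.7 kg/h.
VCM in F: m_A = 1930×0.884 + (1−0.094)·(1−0.483)·m_A, so m_A = 1706.1/0.5316 = 3209.4 kg/h.
T = (1−0.483)×3209.4 + 2381.7 = 4041 kg/h.
Purge A = 0.094×4041 = 379.85 kg/h.

379.9 kg/h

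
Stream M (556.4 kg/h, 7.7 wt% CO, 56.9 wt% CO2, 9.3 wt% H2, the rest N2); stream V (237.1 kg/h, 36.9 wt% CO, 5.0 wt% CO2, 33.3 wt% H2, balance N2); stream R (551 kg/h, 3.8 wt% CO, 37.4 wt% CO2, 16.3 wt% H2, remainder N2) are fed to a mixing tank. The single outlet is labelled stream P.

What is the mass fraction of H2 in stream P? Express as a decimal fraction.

0.164

Total flow out = 556.4 + 237.1 + 551 = 1344.5 kg/h.
H2 in = 556.4×0.093 + 237.1×0.333 + 551×0.163 = 220.51 kg/h.
H2 mass fraction in P = 220.51/1344.5 = 0.164.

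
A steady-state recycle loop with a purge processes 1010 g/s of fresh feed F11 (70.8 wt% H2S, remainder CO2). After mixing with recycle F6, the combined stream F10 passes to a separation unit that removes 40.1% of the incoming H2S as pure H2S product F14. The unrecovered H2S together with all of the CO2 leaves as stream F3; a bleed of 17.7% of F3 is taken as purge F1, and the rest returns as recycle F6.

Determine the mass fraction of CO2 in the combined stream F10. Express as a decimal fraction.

0.5416

CO2 enters only via F11 and leaves only via the purge: 1010×0.292 = 0.177×(CO2 in F3), and the separation unit passes all CO2, so CO2 in F10 = CO2 in F3 = 1666.2 g/s.
H2S in F10: m_A = 1010×0.708 + (1−0.177)·(1−0.401)·m_A, so m_A = 715.08/0.5070 = 1410.4 g/s.
F10 = 1410.4 + 1666.2 = 3076.6 g/s.
CO2 fraction in F10 = 1666.2/3076.6 = 0.5416.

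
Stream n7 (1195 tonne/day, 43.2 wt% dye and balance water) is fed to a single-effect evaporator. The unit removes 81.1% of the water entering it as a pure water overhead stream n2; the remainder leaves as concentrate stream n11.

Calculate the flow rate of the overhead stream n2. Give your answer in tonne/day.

water entering = 1195×0.568 = 678.76 tonne/day; overhead removed = 0.811×678.76 = 550.47 tonne/day.

550.5 tonne/day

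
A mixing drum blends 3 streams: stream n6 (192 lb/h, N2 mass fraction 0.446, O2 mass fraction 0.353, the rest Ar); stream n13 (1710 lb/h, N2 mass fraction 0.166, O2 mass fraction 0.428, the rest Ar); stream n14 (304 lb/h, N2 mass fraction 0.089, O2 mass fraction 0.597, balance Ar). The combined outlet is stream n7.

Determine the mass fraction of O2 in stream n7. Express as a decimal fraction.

Total flow out = 192 + 1710 + 304 = 2206 lb/h.
O2 in = 192×0.353 + 1710×0.428 + 304×0.597 = 981.14 lb/h.
O2 mass fraction in n7 = 981.14/2206 = 0.445.

0.445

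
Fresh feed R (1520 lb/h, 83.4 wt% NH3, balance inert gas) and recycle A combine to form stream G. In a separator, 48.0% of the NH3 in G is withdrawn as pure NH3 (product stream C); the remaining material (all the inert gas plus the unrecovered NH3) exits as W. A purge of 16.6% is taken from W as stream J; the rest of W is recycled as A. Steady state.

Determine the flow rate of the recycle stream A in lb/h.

2238 lb/h

inert gas enters only via R and leaves only via the purge: 1520×0.166 = 0.166×(inert gas in W), and the separator passes all inert gas, so inert gas in G = inert gas in W = 1520 lb/h.
NH3 in G: m_A = 1520×0.834 + (1−0.166)·(1−0.480)·m_A, so m_A = 1267.7/0.5663 = 2238.5 lb/h.
W = (1−0.480)×2238.5 + 1520 = 2684 lb/h.
Recycle A = (1−0.166)×2684 = 2238.5 lb/h.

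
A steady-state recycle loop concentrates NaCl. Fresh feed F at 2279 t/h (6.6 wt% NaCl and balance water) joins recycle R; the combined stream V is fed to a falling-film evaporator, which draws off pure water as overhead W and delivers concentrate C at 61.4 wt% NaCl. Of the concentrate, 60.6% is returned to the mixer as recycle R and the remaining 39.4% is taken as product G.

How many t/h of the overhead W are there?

Overall NaCl balance (none leaves overhead): NaCl in fresh feed = NaCl in product, i.e. 2279×0.066 = (1−0.606)·C·0.614.
C = 150.41/(0.614×0.394) = 621.76 t/h.
Recycle R = 0.606×621.76 = 376.79 t/h.
Combined feed V = 2279 + 376.79 = 2655.8 t/h.
Overhead W = V − C = 2655.8 − 621.76 = 2034 t/h.

2034 t/h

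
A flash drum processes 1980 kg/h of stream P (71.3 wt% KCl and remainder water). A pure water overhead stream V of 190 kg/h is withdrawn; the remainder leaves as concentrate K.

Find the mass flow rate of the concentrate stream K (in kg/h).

Concentrate = 1980 − 190 = 1790 kg/h.

1790 kg/h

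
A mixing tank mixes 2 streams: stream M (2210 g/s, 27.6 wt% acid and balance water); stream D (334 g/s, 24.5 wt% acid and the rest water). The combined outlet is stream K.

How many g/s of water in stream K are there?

water out = water in = 2210×0.724 + 334×0.755 = 1852.2 g/s.

1852 g/s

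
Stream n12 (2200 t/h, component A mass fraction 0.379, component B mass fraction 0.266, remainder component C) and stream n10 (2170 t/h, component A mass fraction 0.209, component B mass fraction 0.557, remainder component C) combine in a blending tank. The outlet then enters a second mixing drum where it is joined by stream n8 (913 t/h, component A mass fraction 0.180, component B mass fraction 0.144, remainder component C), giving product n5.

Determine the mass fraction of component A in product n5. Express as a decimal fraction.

Overall, product flow = 5283 t/h.
component A in = 2200×0.379 + 2170×0.209 + 913×0.180 = 1451.7 t/h.
component A fraction in n5 = 0.275.

0.275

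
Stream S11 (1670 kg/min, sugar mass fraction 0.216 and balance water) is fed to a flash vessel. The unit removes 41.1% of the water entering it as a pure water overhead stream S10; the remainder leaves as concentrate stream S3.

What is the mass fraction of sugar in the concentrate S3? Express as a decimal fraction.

0.319

sugar is not removed: 1670×0.216 = 360.72 kg/min of sugar enters S3.
water entering = 1670×0.784 = 1309.3 kg/min; overhead removed = 0.411×1309.3 = 538.11 kg/min.
Concentrate = 1670 − 538.11 = 1131.9 kg/min.
Mass fraction = 360.72/1131.9 = 0.319.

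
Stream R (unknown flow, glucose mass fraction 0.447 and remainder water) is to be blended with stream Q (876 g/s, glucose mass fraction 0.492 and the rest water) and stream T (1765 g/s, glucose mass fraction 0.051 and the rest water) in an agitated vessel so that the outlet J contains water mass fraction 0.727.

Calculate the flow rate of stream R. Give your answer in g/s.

1149 g/s

Let R be the unknown flow. Total out = 2641 + R.
water balance: 2120 + 0.553·R = 0.727·(2641 + R)
(0.553 − 0.727)·R = 0.727×2641 − 2120 = -199.99
R = -199.99 / -0.174 = 1149.3 g/s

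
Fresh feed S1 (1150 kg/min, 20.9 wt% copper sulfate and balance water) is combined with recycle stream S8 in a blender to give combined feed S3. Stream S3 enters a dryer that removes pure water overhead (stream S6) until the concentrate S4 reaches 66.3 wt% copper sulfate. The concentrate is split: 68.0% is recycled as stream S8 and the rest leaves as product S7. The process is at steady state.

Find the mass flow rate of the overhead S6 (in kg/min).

Overall copper sulfate balance (none leaves overhead): copper sulfate in fresh feed = copper sulfate in product, i.e. 1150×0.209 = (1−0.680)·S4·0.663.
S4 = 240.35/(0.663×0.320) = 1132.9 kg/min.
Recycle S8 = 0.680×1132.9 = 770.35 kg/min.
Combined feed S3 = 1150 + 770.35 = 1920.4 kg/min.
Overhead S6 = S3 − S4 = 1920.4 − 1132.9 = 787.48 kg/min.

787.5 kg/min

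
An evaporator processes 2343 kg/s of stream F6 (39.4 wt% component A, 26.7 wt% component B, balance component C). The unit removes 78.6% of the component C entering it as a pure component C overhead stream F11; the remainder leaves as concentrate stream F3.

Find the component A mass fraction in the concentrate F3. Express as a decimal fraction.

0.537

component A is not removed: 2343×0.394 = 923.14 kg/s of component A enters F3.
component C entering = 2343×0.339 = 794.28 kg/s; overhead removed = 0.786×794.28 = 624.3 kg/s.
Concentrate = 2343 − 624.3 = 1718.7 kg/s.
Mass fraction = 923.14/1718.7 = 0.537.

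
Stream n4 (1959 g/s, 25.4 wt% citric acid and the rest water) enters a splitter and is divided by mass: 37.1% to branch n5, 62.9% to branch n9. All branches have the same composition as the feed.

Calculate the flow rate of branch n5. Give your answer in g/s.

726.8 g/s

Branch n5 flow = 0.371×1959 = 726.79 g/s.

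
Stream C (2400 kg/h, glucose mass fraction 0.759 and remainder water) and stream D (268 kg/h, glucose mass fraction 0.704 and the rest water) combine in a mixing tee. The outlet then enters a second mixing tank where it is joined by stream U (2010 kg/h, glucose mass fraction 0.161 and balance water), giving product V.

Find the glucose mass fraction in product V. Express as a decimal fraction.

0.499

Overall, product flow = 4678 kg/h.
glucose in = 2400×0.759 + 268×0.704 + 2010×0.161 = 2333.9 kg/h.
glucose fraction in V = 0.499.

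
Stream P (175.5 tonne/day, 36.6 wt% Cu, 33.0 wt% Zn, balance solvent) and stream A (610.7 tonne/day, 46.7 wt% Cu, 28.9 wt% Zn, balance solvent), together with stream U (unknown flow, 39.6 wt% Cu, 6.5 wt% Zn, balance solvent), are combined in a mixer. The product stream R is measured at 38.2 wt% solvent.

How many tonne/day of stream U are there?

Let U be the unknown flow. Total out = 786.2 + U.
solvent balance: 202.36 + 0.539·U = 0.382·(786.2 + U)
(0.539 − 0.382)·U = 0.382×786.2 − 202.36 = 97.966
U = 97.966 / 0.157 = 623.98 tonne/day

624 tonne/day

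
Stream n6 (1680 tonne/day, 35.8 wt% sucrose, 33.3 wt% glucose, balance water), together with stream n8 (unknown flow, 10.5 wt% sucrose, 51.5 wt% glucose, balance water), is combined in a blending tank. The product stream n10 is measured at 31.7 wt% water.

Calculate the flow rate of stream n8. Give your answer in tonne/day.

Let n8 be the unknown flow. Total out = 1680 + n8.
water balance: 519.12 + 0.380·n8 = 0.317·(1680 + n8)
(0.380 − 0.317)·n8 = 0.317×1680 − 519.12 = 13.44
n8 = 13.44 / 0.063 = 213.33 tonne/day

213.3 tonne/day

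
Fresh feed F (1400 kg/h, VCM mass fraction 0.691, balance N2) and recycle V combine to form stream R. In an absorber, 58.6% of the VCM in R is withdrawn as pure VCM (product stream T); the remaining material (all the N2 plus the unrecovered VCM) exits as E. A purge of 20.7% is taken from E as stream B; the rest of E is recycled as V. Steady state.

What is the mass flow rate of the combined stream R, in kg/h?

N2 enters only via F and leaves only via the purge: 1400×0.309 = 0.207×(N2 in E), and the absorber passes all N2, so N2 in R = N2 in E = 2089.9 kg/h.
VCM in R: m_A = 1400×0.691 + (1−0.207)·(1−0.586)·m_A, so m_A = 967.4/0.6717 = 1440.2 kg/h.
R = 1440.2 + 2089.9 = 3530.1 kg/h.

3530 kg/h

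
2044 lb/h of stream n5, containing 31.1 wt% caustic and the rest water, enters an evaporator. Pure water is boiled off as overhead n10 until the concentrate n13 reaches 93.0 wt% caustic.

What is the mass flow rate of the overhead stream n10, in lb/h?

caustic is conserved: 2044×0.311 = 635.68 lb/h all reports to the concentrate.
Concentrate = 635.68/(target fraction) = 683.53 lb/h.
Overhead = 2044 − 683.53 = 1360.5 lb/h.

1360 lb/h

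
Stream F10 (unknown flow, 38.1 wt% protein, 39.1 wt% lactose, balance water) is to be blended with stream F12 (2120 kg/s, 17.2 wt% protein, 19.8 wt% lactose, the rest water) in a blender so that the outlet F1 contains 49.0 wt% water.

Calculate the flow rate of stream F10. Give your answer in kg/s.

1133 kg/s

Let F10 be the unknown flow. Total out = 2120 + F10.
water balance: 1335.6 + 0.228·F10 = 0.490·(2120 + F10)
(0.228 − 0.490)·F10 = 0.490×2120 − 1335.6 = -296.8
F10 = -296.8 / -0.262 = 1132.8 kg/s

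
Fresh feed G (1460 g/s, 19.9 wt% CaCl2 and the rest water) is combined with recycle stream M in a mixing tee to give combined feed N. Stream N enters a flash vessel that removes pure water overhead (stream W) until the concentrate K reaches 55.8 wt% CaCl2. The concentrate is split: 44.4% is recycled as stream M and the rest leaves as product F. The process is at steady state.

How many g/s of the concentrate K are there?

936.5 g/s

Overall CaCl2 balance (none leaves overhead): CaCl2 in fresh feed = CaCl2 in product, i.e. 1460×0.199 = (1−0.444)·K·0.558.
K = 290.54/(0.558×0.556) = 936.48 g/s.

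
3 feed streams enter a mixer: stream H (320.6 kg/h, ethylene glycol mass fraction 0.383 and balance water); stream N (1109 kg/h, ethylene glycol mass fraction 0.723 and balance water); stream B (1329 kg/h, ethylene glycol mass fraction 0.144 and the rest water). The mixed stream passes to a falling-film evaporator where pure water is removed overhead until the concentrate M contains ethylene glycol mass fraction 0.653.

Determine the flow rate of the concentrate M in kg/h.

1709 kg/h

ethylene glycol entering = 320.6×0.383 + 1109×0.723 + 1329×0.144 = 1116 kg/h.
All ethylene glycol reports to M, so M = 1116/0.653 = 1709 kg/h.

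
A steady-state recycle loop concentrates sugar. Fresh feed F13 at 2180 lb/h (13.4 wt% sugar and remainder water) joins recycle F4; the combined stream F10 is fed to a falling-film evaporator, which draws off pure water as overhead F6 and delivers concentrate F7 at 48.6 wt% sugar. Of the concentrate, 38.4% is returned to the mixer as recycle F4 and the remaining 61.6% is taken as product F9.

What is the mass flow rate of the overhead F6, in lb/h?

Overall sugar balance (none leaves overhead): sugar in fresh feed = sugar in product, i.e. 2180×0.134 = (1−0.384)·F7·0.486.
F7 = 292.12/(0.486×0.616) = 975.76 lb/h.
Recycle F4 = 0.384×975.76 = 374.69 lb/h.
Combined feed F10 = 2180 + 374.69 = 2554.7 lb/h.
Overhead F6 = F10 − F7 = 2554.7 − 975.76 = 1578.9 lb/h.

1579 lb/h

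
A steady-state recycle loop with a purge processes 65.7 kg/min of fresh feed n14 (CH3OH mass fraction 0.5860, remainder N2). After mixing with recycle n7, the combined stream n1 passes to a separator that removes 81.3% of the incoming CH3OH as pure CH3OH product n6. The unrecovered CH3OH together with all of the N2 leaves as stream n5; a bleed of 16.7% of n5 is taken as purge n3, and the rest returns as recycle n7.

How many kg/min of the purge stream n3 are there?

N2 enters only via n14 and leaves only via the purge: 65.7×0.414 = 0.167×(N2 in n5), and the separator passes all N2, so N2 in n1 = N2 in n5 = 162.87 kg/min.
CH3OH in n1: m_A = 65.7×0.586 + (1−0.167)·(1−0.813)·m_A, so m_A = 38.5/0.8442 = 45.604 kg/min.
n5 = (1−0.813)×45.604 + 162.87 = 171.4 kg/min.
Purge n3 = 0.167×171.4 = 28.624 kg/min.

28.62 kg/min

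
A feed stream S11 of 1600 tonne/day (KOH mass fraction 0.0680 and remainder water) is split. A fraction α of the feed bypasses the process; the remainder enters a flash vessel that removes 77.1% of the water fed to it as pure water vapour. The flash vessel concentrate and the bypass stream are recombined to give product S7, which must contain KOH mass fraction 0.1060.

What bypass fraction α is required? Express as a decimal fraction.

0.501

All 1600×0.068 = 108.8 tonne/day of KOH reaches S7, so S7 = 108.8/0.106 = 1026.4 tonne/day and vapour = 573.58 tonne/day.
The evaporator receives (1−α)·1600 of feed at 0.932 water and removes 0.771 of that water:
0.771×0.932×(1−α)×1600 = 573.58
(1−α) = 573.58/1149.7 = 0.4989;  α = 0.5011.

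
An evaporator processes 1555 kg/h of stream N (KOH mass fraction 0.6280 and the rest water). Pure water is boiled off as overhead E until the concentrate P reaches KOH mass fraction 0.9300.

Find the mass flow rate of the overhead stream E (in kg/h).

KOH is conserved: 1555×0.628 = 976.54 kg/h all reports to the concentrate.
Concentrate = 976.54/(target fraction) = 1050 kg/h.
Overhead = 1555 − 1050 = 504.96 kg/h.

505 kg/h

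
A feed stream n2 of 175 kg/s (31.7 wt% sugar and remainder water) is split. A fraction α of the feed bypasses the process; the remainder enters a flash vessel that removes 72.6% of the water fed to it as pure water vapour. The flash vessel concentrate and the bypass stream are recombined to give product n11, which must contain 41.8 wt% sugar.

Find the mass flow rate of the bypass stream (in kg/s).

All 175×0.317 = 55.475 kg/s of sugar reaches n11, so n11 = 55.475/0.418 = 132.72 kg/s and vapour = 42.285 kg/s.
The evaporator receives (1−α)·175 of feed at 0.683 water and removes 0.726 of that water:
0.726×0.683×(1−α)×175 = 42.285
(1−α) = 42.285/86.775 = 0.4873;  α = 0.5127.
Bypass flow = 0.5127×175 = 89.724 kg/s.

89.72 kg/s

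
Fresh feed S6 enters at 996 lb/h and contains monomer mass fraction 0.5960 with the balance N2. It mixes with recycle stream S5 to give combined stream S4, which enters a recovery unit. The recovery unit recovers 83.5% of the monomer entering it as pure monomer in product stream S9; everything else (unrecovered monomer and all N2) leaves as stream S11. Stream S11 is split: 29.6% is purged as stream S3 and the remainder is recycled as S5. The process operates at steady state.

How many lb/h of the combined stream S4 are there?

N2 enters only via S6 and leaves only via the purge: 996×0.404 = 0.296×(N2 in S11), and the recovery unit passes all N2, so N2 in S4 = N2 in S11 = 1359.4 lb/h.
monomer in S4: m_A = 996×0.596 + (1−0.296)·(1−0.835)·m_A, so m_A = 593.62/0.8838 = 671.63 lb/h.
S4 = 671.63 + 1359.4 = 2031 lb/h.

2031 lb/h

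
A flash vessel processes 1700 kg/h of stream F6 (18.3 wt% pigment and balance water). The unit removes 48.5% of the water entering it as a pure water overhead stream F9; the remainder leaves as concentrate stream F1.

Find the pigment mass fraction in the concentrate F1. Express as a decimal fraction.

pigment is not removed: 1700×0.183 = 311.1 kg/h of pigment enters F1.
water entering = 1700×0.817 = 1388.9 kg/h; overhead removed = 0.485×1388.9 = 673.62 kg/h.
Concentrate = 1700 − 673.62 = 1026.4 kg/h.
Mass fraction = 311.1/1026.4 = 0.303.

0.303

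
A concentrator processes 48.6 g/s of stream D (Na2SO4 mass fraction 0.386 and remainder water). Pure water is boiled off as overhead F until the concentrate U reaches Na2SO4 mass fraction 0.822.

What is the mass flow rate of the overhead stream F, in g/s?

Na2SO4 is conserved: 48.6×0.386 = 18.76 g/s all reports to the concentrate.
Concentrate = 18.76/(target fraction) = 22.822 g/s.
Overhead = 48.6 − 22.822 = 25.778 g/s.

25.78 g/s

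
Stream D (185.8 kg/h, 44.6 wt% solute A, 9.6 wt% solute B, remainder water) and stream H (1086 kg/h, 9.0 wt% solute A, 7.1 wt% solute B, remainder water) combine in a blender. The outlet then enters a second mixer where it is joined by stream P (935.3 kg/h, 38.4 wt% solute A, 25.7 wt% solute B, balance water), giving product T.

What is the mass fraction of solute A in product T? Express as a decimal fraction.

Overall, product flow = 2207.1 kg/h.
solute A in = 185.8×0.446 + 1086×0.090 + 935.3×0.384 = 539.76 kg/h.
solute A fraction in T = 0.245.

0.245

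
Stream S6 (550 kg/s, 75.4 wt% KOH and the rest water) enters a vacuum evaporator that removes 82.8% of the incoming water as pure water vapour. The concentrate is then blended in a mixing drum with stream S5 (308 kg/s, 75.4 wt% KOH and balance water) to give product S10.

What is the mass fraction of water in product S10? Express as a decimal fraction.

Vapour removed = 0.828×0.246×550 = 112.03 kg/s; concentrate = 437.97 kg/s.
water reaching the mixer = 23.272 (from concentrate) + 308×0.246 = 99.04 kg/s.
Product flow = 437.97 + 308 = 745.97 kg/s; water fraction = 0.1328.

0.1328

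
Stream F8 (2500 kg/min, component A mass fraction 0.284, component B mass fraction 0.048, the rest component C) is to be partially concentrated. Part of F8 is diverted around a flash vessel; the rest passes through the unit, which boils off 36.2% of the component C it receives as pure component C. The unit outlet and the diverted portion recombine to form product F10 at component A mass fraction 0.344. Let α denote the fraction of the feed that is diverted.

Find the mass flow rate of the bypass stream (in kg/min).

696.8 kg/min

All 2500×0.284 = 710 kg/min of component A reaches F10, so F10 = 710/0.344 = 2064 kg/min and vapour = 436.05 kg/min.
The evaporator receives (1−α)·2500 of feed at 0.668 component C and removes 0.362 of that component C:
0.362×0.668×(1−α)×2500 = 436.05
(1−α) = 436.05/604.54 = 0.7213;  α = 0.2787.
Bypass flow = 0.2787×2500 = 696.78 kg/min.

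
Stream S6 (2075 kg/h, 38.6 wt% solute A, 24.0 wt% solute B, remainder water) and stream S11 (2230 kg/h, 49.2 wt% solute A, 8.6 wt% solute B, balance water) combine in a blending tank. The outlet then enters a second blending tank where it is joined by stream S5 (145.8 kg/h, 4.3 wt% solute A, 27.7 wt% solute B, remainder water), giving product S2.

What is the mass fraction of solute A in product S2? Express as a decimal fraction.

0.428

Overall, product flow = 4450.8 kg/h.
solute A in = 2075×0.386 + 2230×0.492 + 145.8×0.043 = 1904.4 kg/h.
solute A fraction in S2 = 0.428.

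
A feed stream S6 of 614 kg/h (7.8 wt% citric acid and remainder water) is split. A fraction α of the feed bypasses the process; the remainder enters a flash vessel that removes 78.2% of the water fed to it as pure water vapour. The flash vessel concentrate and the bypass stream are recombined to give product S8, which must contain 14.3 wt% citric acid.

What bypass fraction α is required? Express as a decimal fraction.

All 614×0.078 = 47.892 kg/h of citric acid reaches S8, so S8 = 47.892/0.143 = 334.91 kg/h and vapour = 279.09 kg/h.
The evaporator receives (1−α)·614 of feed at 0.922 water and removes 0.782 of that water:
0.782×0.922×(1−α)×614 = 279.09
(1−α) = 279.09/442.7 = 0.6304;  α = 0.3696.

0.370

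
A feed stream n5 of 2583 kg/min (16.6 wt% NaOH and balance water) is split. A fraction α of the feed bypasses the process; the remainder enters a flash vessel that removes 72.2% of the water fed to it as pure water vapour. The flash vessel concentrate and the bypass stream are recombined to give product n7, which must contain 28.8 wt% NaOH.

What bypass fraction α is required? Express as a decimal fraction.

All 2583×0.166 = 428.78 kg/min of NaOH reaches n7, so n7 = 428.78/0.288 = 1488.8 kg/min and vapour = 1094.2 kg/min.
The evaporator receives (1−α)·2583 of feed at 0.834 water and removes 0.722 of that water:
0.722×0.834×(1−α)×2583 = 1094.2
(1−α) = 1094.2/1555.3 = 0.7035;  α = 0.2965.

0.297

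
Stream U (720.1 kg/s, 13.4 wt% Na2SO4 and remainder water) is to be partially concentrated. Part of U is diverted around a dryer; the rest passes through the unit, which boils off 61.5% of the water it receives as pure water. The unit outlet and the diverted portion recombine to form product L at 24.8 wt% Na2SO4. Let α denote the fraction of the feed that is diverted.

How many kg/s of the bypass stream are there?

98.58 kg/s

All 720.1×0.134 = 96.493 kg/s of Na2SO4 reaches L, so L = 96.493/0.248 = 389.09 kg/s and vapour = 331.01 kg/s.
The evaporator receives (1−α)·720.1 of feed at 0.866 water and removes 0.615 of that water:
0.615×0.866×(1−α)×720.1 = 331.01
(1−α) = 331.01/383.52 = 0.8631;  α = 0.1369.
Bypass flow = 0.1369×720.1 = 98.583 kg/s.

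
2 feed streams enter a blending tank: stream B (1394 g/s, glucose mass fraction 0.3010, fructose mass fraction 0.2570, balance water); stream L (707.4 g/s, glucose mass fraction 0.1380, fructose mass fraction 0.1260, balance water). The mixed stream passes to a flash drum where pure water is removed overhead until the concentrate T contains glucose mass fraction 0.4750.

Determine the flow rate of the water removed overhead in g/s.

glucose entering = 1394×0.301 + 707.4×0.138 = 517.22 g/s.
All glucose reports to T, so T = 517.22/0.475 = 1088.9 g/s.
Total feed = 2101.4 g/s; overhead = 2101.4 − 1088.9 = 1012.5 g/s.

1013 g/s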